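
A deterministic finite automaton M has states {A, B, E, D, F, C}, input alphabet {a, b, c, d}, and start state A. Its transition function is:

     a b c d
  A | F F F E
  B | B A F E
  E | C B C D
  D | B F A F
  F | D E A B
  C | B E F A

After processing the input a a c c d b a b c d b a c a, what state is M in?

F

Trace: A -a-> F -a-> D -c-> A -c-> F -d-> B -b-> A -a-> F -b-> E -c-> C -d-> A -b-> F -a-> D -c-> A -a-> F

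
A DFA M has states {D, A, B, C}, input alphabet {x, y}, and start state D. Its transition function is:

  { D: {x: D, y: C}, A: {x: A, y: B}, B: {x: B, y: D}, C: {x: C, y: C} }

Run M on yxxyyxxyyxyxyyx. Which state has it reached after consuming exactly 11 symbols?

Trace: D -y-> C -x-> C -x-> C -y-> C -y-> C -x-> C -x-> C -y-> C -y-> C -x-> C -y-> C
After 11 symbols: C.

C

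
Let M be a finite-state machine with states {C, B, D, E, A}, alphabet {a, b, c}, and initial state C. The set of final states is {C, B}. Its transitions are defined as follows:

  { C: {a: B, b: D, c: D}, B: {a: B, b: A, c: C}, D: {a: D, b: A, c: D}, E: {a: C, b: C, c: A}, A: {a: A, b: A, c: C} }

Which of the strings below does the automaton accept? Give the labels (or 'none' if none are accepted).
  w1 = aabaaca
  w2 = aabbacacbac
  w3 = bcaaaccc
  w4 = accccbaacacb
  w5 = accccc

w1

w1: Trace: C -a-> B -a-> B -b-> A -a-> A -a-> A -c-> C -a-> B  → end B, accepted
w2: Trace: C -a-> B -a-> B -b-> A -b-> A -a-> A -c-> C -a-> B -c-> C -b-> D -a-> D -c-> D  → end D, rejected
w3: Trace: C -b-> D -c-> D -a-> D -a-> D -a-> D -c-> D -c-> D -c-> D  → end D, rejected
w4: Trace: C -a-> B -c-> C -c-> D -c-> D -c-> D -b-> A -a-> A -a-> A -c-> C -a-> B -c-> C -b-> D  → end D, rejected
w5: Trace: C -a-> B -c-> C -c-> D -c-> D -c-> D -c-> D  → end D, rejected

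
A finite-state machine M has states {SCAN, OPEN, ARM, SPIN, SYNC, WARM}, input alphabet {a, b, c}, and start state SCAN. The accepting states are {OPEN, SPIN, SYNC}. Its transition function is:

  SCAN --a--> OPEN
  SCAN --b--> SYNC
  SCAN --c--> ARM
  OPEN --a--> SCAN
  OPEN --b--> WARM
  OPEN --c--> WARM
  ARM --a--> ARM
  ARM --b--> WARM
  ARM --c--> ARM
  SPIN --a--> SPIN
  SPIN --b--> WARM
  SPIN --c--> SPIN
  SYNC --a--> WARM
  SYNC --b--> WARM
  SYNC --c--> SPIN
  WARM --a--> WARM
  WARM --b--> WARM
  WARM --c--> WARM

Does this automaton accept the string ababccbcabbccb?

No

start at SCAN
read 'a': SCAN → OPEN
read 'b': OPEN → WARM
read 'a': WARM → WARM
read 'b': WARM → WARM
read 'c': WARM → WARM
read 'c': WARM → WARM
read 'b': WARM → WARM
read 'c': WARM → WARM
read 'a': WARM → WARM
read 'b': WARM → WARM
read 'b': WARM → WARM
read 'c': WARM → WARM
read 'c': WARM → WARM
read 'b': WARM → WARM
End state WARM is not accepting.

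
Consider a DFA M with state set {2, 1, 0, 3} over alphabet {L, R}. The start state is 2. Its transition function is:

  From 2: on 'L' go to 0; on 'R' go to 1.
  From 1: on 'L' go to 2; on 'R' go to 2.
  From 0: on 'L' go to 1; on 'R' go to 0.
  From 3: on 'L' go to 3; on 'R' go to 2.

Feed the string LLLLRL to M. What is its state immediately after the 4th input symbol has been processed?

0

2 → 0 → 1 → 2 → 0
After 4 symbols: 0.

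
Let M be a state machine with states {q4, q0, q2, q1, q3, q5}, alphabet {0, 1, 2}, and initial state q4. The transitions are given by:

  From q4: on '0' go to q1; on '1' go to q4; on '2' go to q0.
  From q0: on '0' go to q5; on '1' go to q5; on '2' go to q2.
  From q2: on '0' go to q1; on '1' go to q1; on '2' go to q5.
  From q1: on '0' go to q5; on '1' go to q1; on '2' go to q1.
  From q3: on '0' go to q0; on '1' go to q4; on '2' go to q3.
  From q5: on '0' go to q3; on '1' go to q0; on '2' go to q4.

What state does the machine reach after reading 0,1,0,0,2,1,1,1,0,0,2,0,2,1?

q1

start at q4
read '0': q4 → q1
read '1': q1 → q1
read '0': q1 → q5
read '0': q5 → q3
read '2': q3 → q3
read '1': q3 → q4
read '1': q4 → q4
read '1': q4 → q4
read '0': q4 → q1
read '0': q1 → q5
read '2': q5 → q4
read '0': q4 → q1
read '2': q1 → q1
read '1': q1 → q1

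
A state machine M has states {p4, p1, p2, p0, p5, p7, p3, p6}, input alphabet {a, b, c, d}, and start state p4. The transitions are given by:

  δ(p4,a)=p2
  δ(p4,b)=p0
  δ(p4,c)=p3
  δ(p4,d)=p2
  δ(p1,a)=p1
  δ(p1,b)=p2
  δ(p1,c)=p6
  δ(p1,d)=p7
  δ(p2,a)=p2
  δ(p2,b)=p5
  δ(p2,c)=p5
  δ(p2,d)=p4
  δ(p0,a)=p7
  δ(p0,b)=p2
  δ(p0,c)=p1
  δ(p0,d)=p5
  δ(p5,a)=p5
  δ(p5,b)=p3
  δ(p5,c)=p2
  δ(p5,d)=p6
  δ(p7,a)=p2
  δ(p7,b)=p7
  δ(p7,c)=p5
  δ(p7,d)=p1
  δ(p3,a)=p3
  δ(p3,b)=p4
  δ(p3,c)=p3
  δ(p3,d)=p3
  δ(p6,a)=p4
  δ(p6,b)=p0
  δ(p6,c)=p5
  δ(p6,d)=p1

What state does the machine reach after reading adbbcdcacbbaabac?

p5

start at p4
read 'a': p4 → p2
read 'd': p2 → p4
read 'b': p4 → p0
read 'b': p0 → p2
read 'c': p2 → p5
read 'd': p5 → p6
read 'c': p6 → p5
read 'a': p5 → p5
read 'c': p5 → p2
read 'b': p2 → p5
read 'b': p5 → p3
read 'a': p3 → p3
read 'a': p3 → p3
read 'b': p3 → p4
read 'a': p4 → p2
read 'c': p2 → p5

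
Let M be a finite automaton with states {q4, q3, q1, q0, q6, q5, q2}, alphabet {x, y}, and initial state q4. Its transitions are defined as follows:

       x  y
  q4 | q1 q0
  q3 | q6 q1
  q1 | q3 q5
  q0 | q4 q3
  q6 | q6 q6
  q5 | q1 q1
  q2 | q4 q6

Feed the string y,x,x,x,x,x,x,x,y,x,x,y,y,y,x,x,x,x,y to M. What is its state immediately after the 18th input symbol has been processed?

q6

q4 → q0 → q4 → q1 → q3 → q6 → q6 → q6 → q6 → q6 → q6 → q6 → q6 → q6 → q6 → q6 → q6 → q6 → q6
After 18 symbols: q6.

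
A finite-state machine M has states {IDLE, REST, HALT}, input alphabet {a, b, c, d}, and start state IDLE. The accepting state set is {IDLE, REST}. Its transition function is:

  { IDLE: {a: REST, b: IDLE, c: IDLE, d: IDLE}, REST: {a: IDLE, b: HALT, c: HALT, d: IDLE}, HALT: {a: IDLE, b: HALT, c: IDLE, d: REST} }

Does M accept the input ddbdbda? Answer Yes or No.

Yes

Trace: IDLE -d-> IDLE -d-> IDLE -b-> IDLE -d-> IDLE -b-> IDLE -d-> IDLE -a-> REST
End state REST is accepting.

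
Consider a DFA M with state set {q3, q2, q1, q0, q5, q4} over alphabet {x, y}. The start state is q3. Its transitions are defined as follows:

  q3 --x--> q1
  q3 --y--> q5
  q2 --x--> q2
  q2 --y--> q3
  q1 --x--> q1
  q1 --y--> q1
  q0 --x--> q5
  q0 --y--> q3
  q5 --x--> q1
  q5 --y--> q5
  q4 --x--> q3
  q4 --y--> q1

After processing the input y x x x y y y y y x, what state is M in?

start at q3
read 'y': q3 → q5
read 'x': q5 → q1
read 'x': q1 → q1
read 'x': q1 → q1
read 'y': q1 → q1
read 'y': q1 → q1
read 'y': q1 → q1
read 'y': q1 → q1
read 'y': q1 → q1
read 'x': q1 → q1

q1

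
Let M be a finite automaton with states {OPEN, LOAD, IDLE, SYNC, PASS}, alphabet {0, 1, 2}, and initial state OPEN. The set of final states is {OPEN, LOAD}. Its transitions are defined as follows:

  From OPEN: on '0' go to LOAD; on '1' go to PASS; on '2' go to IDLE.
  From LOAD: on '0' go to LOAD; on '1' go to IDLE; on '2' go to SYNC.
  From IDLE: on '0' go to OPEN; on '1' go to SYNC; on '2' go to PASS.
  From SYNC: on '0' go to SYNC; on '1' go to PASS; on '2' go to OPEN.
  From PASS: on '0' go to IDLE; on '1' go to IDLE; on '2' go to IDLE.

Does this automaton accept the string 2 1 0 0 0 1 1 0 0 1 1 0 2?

Trace: OPEN -2-> IDLE -1-> SYNC -0-> SYNC -0-> SYNC -0-> SYNC -1-> PASS -1-> IDLE -0-> OPEN -0-> LOAD -1-> IDLE -1-> SYNC -0-> SYNC -2-> OPEN
End state OPEN is accepting.

Yes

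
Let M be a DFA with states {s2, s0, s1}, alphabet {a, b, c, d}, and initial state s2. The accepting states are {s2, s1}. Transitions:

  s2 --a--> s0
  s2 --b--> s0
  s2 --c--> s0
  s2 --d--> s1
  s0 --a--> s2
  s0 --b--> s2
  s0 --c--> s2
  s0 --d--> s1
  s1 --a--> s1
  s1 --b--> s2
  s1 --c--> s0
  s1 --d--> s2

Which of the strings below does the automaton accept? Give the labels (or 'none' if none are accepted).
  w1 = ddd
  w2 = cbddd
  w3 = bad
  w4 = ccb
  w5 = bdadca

w1, w2, w3, w5

w1:
  start at s2
  read 'd': s2 → s1
  read 'd': s1 → s2
  read 'd': s2 → s1
  end s1, accepted
w2:
  start at s2
  read 'c': s2 → s0
  read 'b': s0 → s2
  read 'd': s2 → s1
  read 'd': s1 → s2
  read 'd': s2 → s1
  end s1, accepted
w3:
  start at s2
  read 'b': s2 → s0
  read 'a': s0 → s2
  read 'd': s2 → s1
  end s1, accepted
w4:
  start at s2
  read 'c': s2 → s0
  read 'c': s0 → s2
  read 'b': s2 → s0
  end s0, rejected
w5:
  start at s2
  read 'b': s2 → s0
  read 'd': s0 → s1
  read 'a': s1 → s1
  read 'd': s1 → s2
  read 'c': s2 → s0
  read 'a': s0 → s2
  end s2, accepted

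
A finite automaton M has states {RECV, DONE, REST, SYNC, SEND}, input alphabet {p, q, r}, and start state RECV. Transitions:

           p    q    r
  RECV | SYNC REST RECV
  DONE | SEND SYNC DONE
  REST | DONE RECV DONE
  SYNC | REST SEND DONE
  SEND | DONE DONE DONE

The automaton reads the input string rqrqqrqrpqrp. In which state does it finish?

RECV → RECV → REST → DONE → SYNC → SEND → DONE → SYNC → DONE → SEND → DONE → DONE → SEND

SEND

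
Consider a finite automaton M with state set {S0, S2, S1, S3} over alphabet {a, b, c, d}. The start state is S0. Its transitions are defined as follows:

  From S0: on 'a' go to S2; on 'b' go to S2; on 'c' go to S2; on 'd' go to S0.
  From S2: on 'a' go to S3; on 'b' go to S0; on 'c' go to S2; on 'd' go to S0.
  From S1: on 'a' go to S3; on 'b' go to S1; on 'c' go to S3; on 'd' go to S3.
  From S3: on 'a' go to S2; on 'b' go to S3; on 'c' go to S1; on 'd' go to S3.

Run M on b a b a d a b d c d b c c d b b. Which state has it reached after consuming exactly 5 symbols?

Trace: S0 -b-> S2 -a-> S3 -b-> S3 -a-> S2 -d-> S0
After 5 symbols: S0.

S0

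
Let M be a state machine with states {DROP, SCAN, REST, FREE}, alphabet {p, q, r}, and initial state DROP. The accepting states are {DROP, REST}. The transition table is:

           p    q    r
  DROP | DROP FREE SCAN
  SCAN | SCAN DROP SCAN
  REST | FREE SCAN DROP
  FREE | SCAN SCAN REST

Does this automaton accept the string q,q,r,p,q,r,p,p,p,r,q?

Yes

DROP → FREE → SCAN → SCAN → SCAN → DROP → SCAN → SCAN → SCAN → SCAN → SCAN → DROP
End state DROP is accepting.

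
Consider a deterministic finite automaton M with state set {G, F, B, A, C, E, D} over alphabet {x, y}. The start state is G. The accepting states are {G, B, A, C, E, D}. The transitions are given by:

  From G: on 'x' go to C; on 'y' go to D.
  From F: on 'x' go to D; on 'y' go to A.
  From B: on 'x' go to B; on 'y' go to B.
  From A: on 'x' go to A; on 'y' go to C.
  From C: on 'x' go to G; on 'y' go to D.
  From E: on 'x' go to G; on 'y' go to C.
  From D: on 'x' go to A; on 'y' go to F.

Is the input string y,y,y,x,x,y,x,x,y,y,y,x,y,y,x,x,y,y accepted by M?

Trace: G -y-> D -y-> F -y-> A -x-> A -x-> A -y-> C -x-> G -x-> C -y-> D -y-> F -y-> A -x-> A -y-> C -y-> D -x-> A -x-> A -y-> C -y-> D
End state D is accepting.

Yes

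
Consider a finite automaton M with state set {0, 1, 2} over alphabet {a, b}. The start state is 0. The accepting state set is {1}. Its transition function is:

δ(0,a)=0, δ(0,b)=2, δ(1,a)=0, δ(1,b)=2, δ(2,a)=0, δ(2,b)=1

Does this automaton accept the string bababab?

start at 0
read 'b': 0 → 2
read 'a': 2 → 0
read 'b': 0 → 2
read 'a': 2 → 0
read 'b': 0 → 2
read 'a': 2 → 0
read 'b': 0 → 2
End state 2 is not accepting.

No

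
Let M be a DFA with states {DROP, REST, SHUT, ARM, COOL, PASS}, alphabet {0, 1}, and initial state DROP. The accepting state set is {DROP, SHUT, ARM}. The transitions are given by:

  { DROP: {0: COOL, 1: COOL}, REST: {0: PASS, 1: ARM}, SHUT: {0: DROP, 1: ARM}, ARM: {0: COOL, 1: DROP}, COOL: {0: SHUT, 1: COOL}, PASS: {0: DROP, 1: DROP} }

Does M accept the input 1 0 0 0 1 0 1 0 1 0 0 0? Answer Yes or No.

start at DROP
read '1': DROP → COOL
read '0': COOL → SHUT
read '0': SHUT → DROP
read '0': DROP → COOL
read '1': COOL → COOL
read '0': COOL → SHUT
read '1': SHUT → ARM
read '0': ARM → COOL
read '1': COOL → COOL
read '0': COOL → SHUT
read '0': SHUT → DROP
read '0': DROP → COOL
End state COOL is not accepting.

No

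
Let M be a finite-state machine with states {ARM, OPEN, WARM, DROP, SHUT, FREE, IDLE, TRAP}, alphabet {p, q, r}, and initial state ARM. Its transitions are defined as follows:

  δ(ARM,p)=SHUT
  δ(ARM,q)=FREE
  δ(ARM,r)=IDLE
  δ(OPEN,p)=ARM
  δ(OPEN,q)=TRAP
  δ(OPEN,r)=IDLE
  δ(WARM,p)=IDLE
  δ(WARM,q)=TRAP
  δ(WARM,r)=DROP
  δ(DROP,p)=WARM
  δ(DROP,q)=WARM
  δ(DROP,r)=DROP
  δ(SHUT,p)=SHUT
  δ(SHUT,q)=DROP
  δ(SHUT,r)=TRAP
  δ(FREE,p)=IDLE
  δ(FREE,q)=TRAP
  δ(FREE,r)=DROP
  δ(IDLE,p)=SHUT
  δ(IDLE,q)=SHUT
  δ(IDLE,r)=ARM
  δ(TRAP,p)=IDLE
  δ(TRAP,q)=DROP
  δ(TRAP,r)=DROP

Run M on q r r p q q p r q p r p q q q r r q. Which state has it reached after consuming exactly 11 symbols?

Trace: ARM -q-> FREE -r-> DROP -r-> DROP -p-> WARM -q-> TRAP -q-> DROP -p-> WARM -r-> DROP -q-> WARM -p-> IDLE -r-> ARM
After 11 symbols: ARM.

ARM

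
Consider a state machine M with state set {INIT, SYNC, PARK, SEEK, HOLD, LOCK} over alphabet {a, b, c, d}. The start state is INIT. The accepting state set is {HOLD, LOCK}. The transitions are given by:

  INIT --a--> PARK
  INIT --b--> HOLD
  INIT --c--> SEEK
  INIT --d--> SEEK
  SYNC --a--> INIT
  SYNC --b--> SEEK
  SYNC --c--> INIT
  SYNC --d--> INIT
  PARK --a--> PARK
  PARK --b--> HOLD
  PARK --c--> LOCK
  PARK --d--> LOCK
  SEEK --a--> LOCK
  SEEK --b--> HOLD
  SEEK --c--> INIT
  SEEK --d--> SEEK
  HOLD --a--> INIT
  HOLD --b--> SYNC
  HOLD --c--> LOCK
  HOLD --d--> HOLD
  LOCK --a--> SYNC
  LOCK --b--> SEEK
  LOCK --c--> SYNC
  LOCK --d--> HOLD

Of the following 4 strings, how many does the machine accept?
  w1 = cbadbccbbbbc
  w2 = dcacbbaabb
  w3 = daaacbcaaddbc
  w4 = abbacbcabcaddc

w1:
  start at INIT
  read 'c': INIT → SEEK
  read 'b': SEEK → HOLD
  read 'a': HOLD → INIT
  read 'd': INIT → SEEK
  read 'b': SEEK → HOLD
  read 'c': HOLD → LOCK
  read 'c': LOCK → SYNC
  read 'b': SYNC → SEEK
  read 'b': SEEK → HOLD
  read 'b': HOLD → SYNC
  read 'b': SYNC → SEEK
  read 'c': SEEK → INIT
  end INIT, rejected
w2:
  start at INIT
  read 'd': INIT → SEEK
  read 'c': SEEK → INIT
  read 'a': INIT → PARK
  read 'c': PARK → LOCK
  read 'b': LOCK → SEEK
  read 'b': SEEK → HOLD
  read 'a': HOLD → INIT
  read 'a': INIT → PARK
  read 'b': PARK → HOLD
  read 'b': HOLD → SYNC
  end SYNC, rejected
w3:
  start at INIT
  read 'd': INIT → SEEK
  read 'a': SEEK → LOCK
  read 'a': LOCK → SYNC
  read 'a': SYNC → INIT
  read 'c': INIT → SEEK
  read 'b': SEEK → HOLD
  read 'c': HOLD → LOCK
  read 'a': LOCK → SYNC
  read 'a': SYNC → INIT
  read 'd': INIT → SEEK
  read 'd': SEEK → SEEK
  read 'b': SEEK → HOLD
  read 'c': HOLD → LOCK
  end LOCK, accepted
w4:
  start at INIT
  read 'a': INIT → PARK
  read 'b': PARK → HOLD
  read 'b': HOLD → SYNC
  read 'a': SYNC → INIT
  read 'c': INIT → SEEK
  read 'b': SEEK → HOLD
  read 'c': HOLD → LOCK
  read 'a': LOCK → SYNC
  read 'b': SYNC → SEEK
  read 'c': SEEK → INIT
  read 'a': INIT → PARK
  read 'd': PARK → LOCK
  read 'd': LOCK → HOLD
  read 'c': HOLD → LOCK
  end LOCK, accepted

2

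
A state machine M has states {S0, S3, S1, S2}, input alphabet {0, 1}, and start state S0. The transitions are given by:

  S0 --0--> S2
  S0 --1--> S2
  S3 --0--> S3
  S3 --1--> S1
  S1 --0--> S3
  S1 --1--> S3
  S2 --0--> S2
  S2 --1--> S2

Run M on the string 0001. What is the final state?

S2

Trace: S0 -0-> S2 -0-> S2 -0-> S2 -1-> S2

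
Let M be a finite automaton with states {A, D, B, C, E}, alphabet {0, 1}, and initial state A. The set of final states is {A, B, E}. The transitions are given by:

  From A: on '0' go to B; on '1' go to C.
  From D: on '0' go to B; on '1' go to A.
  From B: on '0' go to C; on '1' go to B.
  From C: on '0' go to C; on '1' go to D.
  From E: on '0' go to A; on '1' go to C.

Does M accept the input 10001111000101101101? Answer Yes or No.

Yes

start at A
read '1': A → C
read '0': C → C
read '0': C → C
read '0': C → C
read '1': C → D
read '1': D → A
read '1': A → C
read '1': C → D
read '0': D → B
read '0': B → C
read '0': C → C
read '1': C → D
read '0': D → B
read '1': B → B
read '1': B → B
read '0': B → C
read '1': C → D
read '1': D → A
read '0': A → B
read '1': B → B
End state B is accepting.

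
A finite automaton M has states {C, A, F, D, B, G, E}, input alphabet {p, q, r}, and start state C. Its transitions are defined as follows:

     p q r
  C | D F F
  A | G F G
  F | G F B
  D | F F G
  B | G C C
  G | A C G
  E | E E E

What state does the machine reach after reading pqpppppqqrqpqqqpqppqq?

F

start at C
read 'p': C → D
read 'q': D → F
read 'p': F → G
read 'p': G → A
read 'p': A → G
read 'p': G → A
read 'p': A → G
read 'q': G → C
read 'q': C → F
read 'r': F → B
read 'q': B → C
read 'p': C → D
read 'q': D → F
read 'q': F → F
read 'q': F → F
read 'p': F → G
read 'q': G → C
read 'p': C → D
read 'p': D → F
read 'q': F → F
read 'q': F → F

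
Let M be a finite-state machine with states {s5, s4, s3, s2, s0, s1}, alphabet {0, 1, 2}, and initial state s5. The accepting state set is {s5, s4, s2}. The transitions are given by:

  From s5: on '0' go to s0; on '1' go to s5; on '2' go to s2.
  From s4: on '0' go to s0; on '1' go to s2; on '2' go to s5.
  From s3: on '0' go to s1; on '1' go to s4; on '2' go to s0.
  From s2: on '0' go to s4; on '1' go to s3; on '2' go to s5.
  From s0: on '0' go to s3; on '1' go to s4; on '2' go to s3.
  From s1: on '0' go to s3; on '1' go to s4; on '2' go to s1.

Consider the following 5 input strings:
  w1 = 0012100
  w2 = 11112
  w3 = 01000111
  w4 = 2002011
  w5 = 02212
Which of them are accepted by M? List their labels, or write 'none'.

w2, w4, w5

w1:
  start at s5
  read '0': s5 → s0
  read '0': s0 → s3
  read '1': s3 → s4
  read '2': s4 → s5
  read '1': s5 → s5
  read '0': s5 → s0
  read '0': s0 → s3
  end s3, rejected
w2:
  start at s5
  read '1': s5 → s5
  read '1': s5 → s5
  read '1': s5 → s5
  read '1': s5 → s5
  read '2': s5 → s2
  end s2, accepted
w3:
  start at s5
  read '0': s5 → s0
  read '1': s0 → s4
  read '0': s4 → s0
  read '0': s0 → s3
  read '0': s3 → s1
  read '1': s1 → s4
  read '1': s4 → s2
  read '1': s2 → s3
  end s3, rejected
w4:
  start at s5
  read '2': s5 → s2
  read '0': s2 → s4
  read '0': s4 → s0
  read '2': s0 → s3
  read '0': s3 → s1
  read '1': s1 → s4
  read '1': s4 → s2
  end s2, accepted
w5:
  start at s5
  read '0': s5 → s0
  read '2': s0 → s3
  read '2': s3 → s0
  read '1': s0 → s4
  read '2': s4 → s5
  end s5, accepted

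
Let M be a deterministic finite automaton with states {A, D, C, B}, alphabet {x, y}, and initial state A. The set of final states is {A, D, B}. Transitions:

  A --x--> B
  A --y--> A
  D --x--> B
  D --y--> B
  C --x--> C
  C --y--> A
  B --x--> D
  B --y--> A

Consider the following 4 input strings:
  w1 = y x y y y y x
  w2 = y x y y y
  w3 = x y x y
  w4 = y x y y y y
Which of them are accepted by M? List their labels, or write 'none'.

w1:
  start at A
  read 'y': A → A
  read 'x': A → B
  read 'y': B → A
  read 'y': A → A
  read 'y': A → A
  read 'y': A → A
  read 'x': A → B
  end B, accepted
w2:
  start at A
  read 'y': A → A
  read 'x': A → B
  read 'y': B → A
  read 'y': A → A
  read 'y': A → A
  end A, accepted
w3:
  start at A
  read 'x': A → B
  read 'y': B → A
  read 'x': A → B
  read 'y': B → A
  end A, accepted
w4:
  start at A
  read 'y': A → A
  read 'x': A → B
  read 'y': B → A
  read 'y': A → A
  read 'y': A → A
  read 'y': A → A
  end A, accepted

w1, w2, w3, w4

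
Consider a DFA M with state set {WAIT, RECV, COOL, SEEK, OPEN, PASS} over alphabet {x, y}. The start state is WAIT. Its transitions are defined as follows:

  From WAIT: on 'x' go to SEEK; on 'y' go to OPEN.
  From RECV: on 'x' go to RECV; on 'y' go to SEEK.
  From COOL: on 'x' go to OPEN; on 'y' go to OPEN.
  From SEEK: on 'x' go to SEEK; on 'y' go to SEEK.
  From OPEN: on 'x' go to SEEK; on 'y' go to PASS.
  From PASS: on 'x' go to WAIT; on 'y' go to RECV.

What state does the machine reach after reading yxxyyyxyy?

SEEK

WAIT → OPEN → SEEK → SEEK → SEEK → SEEK → SEEK → SEEK → SEEK → SEEK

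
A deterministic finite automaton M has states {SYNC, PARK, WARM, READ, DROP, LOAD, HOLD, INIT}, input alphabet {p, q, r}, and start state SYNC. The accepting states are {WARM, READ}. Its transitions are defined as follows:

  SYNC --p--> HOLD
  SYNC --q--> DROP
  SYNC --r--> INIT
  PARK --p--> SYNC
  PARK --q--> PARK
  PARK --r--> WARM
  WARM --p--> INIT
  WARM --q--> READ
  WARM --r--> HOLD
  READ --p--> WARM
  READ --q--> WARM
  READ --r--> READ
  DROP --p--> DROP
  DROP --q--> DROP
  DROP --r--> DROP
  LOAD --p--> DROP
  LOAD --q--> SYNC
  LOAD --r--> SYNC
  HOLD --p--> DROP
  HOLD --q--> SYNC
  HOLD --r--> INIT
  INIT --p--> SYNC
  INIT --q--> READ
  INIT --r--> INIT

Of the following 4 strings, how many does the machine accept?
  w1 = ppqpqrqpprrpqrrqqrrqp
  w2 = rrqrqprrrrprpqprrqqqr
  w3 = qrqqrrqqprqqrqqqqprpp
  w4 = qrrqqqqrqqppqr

w1:
  start at SYNC
  read 'p': SYNC → HOLD
  read 'p': HOLD → DROP
  read 'q': DROP → DROP
  read 'p': DROP → DROP
  read 'q': DROP → DROP
  read 'r': DROP → DROP
  read 'q': DROP → DROP
  read 'p': DROP → DROP
  read 'p': DROP → DROP
  read 'r': DROP → DROP
  read 'r': DROP → DROP
  read 'p': DROP → DROP
  read 'q': DROP → DROP
  read 'r': DROP → DROP
  read 'r': DROP → DROP
  read 'q': DROP → DROP
  read 'q': DROP → DROP
  read 'r': DROP → DROP
  read 'r': DROP → DROP
  read 'q': DROP → DROP
  read 'p': DROP → DROP
  end DROP, rejected
w2:
  start at SYNC
  read 'r': SYNC → INIT
  read 'r': INIT → INIT
  read 'q': INIT → READ
  read 'r': READ → READ
  read 'q': READ → WARM
  read 'p': WARM → INIT
  read 'r': INIT → INIT
  read 'r': INIT → INIT
  read 'r': INIT → INIT
  read 'r': INIT → INIT
  read 'p': INIT → SYNC
  read 'r': SYNC → INIT
  read 'p': INIT → SYNC
  read 'q': SYNC → DROP
  read 'p': DROP → DROP
  read 'r': DROP → DROP
  read 'r': DROP → DROP
  read 'q': DROP → DROP
  read 'q': DROP → DROP
  read 'q': DROP → DROP
  read 'r': DROP → DROP
  end DROP, rejected
w3:
  start at SYNC
  read 'q': SYNC → DROP
  read 'r': DROP → DROP
  read 'q': DROP → DROP
  read 'q': DROP → DROP
  read 'r': DROP → DROP
  read 'r': DROP → DROP
  read 'q': DROP → DROP
  read 'q': DROP → DROP
  read 'p': DROP → DROP
  read 'r': DROP → DROP
  read 'q': DROP → DROP
  read 'q': DROP → DROP
  read 'r': DROP → DROP
  read 'q': DROP → DROP
  read 'q': DROP → DROP
  read 'q': DROP → DROP
  read 'q': DROP → DROP
  read 'p': DROP → DROP
  read 'r': DROP → DROP
  read 'p': DROP → DROP
  read 'p': DROP → DROP
  end DROP, rejected
w4:
  start at SYNC
  read 'q': SYNC → DROP
  read 'r': DROP → DROP
  read 'r': DROP → DROP
  read 'q': DROP → DROP
  read 'q': DROP → DROP
  read 'q': DROP → DROP
  read 'q': DROP → DROP
  read 'r': DROP → DROP
  read 'q': DROP → DROP
  read 'q': DROP → DROP
  read 'p': DROP → DROP
  read 'p': DROP → DROP
  read 'q': DROP → DROP
  read 'r': DROP → DROP
  end DROP, rejected

0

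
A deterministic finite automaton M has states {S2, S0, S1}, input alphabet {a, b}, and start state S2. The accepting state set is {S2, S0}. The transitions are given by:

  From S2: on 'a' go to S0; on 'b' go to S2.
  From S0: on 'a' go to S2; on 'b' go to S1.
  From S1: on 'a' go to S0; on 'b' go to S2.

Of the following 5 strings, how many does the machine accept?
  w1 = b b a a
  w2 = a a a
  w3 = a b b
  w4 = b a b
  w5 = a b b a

4

w1: Trace: S2 -b-> S2 -b-> S2 -a-> S0 -a-> S2  → end S2, accepted
w2: Trace: S2 -a-> S0 -a-> S2 -a-> S0  → end S0, accepted
w3: Trace: S2 -a-> S0 -b-> S1 -b-> S2  → end S2, accepted
w4: Trace: S2 -b-> S2 -a-> S0 -b-> S1  → end S1, rejected
w5: Trace: S2 -a-> S0 -b-> S1 -b-> S2 -a-> S0  → end S0, accepted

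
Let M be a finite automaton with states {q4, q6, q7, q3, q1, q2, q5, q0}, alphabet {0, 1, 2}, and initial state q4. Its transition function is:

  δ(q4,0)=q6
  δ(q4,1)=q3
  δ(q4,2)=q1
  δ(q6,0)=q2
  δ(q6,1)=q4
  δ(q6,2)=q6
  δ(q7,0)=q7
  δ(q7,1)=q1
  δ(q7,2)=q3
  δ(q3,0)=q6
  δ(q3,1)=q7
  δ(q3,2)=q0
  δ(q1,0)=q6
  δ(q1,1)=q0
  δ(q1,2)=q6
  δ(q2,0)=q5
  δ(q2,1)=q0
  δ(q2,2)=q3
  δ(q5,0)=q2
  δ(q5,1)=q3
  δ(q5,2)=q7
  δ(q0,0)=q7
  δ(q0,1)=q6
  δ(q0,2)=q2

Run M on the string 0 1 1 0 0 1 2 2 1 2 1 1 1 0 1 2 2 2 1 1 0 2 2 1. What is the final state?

q4

Trace: q4 -0-> q6 -1-> q4 -1-> q3 -0-> q6 -0-> q2 -1-> q0 -2-> q2 -2-> q3 -1-> q7 -2-> q3 -1-> q7 -1-> q1 -1-> q0 -0-> q7 -1-> q1 -2-> q6 -2-> q6 -2-> q6 -1-> q4 -1-> q3 -0-> q6 -2-> q6 -2-> q6 -1-> q4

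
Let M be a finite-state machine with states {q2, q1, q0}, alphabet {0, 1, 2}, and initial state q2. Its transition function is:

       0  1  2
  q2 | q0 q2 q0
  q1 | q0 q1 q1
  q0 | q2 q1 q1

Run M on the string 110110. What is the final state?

q0

start at q2
read '1': q2 → q2
read '1': q2 → q2
read '0': q2 → q0
read '1': q0 → q1
read '1': q1 → q1
read '0': q1 → q0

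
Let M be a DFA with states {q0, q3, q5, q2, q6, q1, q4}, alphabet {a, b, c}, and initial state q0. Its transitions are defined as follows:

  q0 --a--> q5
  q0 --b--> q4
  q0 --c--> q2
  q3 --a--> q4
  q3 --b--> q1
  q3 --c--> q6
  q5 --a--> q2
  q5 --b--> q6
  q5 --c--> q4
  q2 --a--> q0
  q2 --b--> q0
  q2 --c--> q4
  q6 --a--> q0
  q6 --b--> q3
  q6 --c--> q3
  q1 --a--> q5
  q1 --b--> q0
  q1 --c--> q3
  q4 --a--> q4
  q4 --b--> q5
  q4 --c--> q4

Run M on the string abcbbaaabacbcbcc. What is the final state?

q4

q0 → q5 → q6 → q3 → q1 → q0 → q5 → q2 → q0 → q4 → q4 → q4 → q5 → q4 → q5 → q4 → q4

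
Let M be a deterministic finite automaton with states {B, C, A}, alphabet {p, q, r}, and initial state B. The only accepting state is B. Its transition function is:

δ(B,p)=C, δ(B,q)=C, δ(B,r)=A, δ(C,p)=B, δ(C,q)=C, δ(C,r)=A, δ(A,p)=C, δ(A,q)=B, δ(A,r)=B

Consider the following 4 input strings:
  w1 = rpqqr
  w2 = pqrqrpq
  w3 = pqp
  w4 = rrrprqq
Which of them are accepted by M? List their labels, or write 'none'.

w1: Trace: B -r-> A -p-> C -q-> C -q-> C -r-> A  → end A, rejected
w2: Trace: B -p-> C -q-> C -r-> A -q-> B -r-> A -p-> C -q-> C  → end C, rejected
w3: Trace: B -p-> C -q-> C -p-> B  → end B, accepted
w4: Trace: B -r-> A -r-> B -r-> A -p-> C -r-> A -q-> B -q-> C  → end C, rejected

w3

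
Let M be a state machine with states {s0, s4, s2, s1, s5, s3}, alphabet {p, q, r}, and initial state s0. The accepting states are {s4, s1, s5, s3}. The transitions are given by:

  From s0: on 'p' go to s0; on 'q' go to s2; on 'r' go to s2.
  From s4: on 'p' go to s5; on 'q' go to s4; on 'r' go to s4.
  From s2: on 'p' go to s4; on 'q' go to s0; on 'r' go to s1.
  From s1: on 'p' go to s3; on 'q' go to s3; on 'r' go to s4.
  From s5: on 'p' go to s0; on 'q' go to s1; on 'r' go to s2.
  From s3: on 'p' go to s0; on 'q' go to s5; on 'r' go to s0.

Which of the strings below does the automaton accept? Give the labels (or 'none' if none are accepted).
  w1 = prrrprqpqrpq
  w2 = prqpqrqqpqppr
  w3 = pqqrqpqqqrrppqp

w1, w3

w1: Trace: s0 -p-> s0 -r-> s2 -r-> s1 -r-> s4 -p-> s5 -r-> s2 -q-> s0 -p-> s0 -q-> s2 -r-> s1 -p-> s3 -q-> s5  → end s5, accepted
w2: Trace: s0 -p-> s0 -r-> s2 -q-> s0 -p-> s0 -q-> s2 -r-> s1 -q-> s3 -q-> s5 -p-> s0 -q-> s2 -p-> s4 -p-> s5 -r-> s2  → end s2, rejected
w3: Trace: s0 -p-> s0 -q-> s2 -q-> s0 -r-> s2 -q-> s0 -p-> s0 -q-> s2 -q-> s0 -q-> s2 -r-> s1 -r-> s4 -p-> s5 -p-> s0 -q-> s2 -p-> s4  → end s4, accepted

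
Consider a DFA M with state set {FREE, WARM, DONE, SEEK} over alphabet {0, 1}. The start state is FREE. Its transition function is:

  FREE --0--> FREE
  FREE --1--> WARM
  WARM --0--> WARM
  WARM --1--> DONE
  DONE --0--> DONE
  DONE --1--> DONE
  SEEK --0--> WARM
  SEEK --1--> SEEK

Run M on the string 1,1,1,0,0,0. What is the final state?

DONE

start at FREE
read '1': FREE → WARM
read '1': WARM → DONE
read '1': DONE → DONE
read '0': DONE → DONE
read '0': DONE → DONE
read '0': DONE → DONE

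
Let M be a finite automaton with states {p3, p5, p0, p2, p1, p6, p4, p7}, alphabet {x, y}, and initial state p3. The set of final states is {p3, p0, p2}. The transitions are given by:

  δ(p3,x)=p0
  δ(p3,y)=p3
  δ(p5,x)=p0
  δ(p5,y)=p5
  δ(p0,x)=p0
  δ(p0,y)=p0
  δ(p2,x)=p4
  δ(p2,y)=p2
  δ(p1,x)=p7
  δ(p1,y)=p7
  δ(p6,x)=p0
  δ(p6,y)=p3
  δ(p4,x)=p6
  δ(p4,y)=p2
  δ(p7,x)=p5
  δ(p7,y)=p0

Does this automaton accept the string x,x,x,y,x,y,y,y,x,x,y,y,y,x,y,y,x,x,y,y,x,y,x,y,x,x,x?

Yes

Trace: p3 -x-> p0 -x-> p0 -x-> p0 -y-> p0 -x-> p0 -y-> p0 -y-> p0 -y-> p0 -x-> p0 -x-> p0 -y-> p0 -y-> p0 -y-> p0 -x-> p0 -y-> p0 -y-> p0 -x-> p0 -x-> p0 -y-> p0 -y-> p0 -x-> p0 -y-> p0 -x-> p0 -y-> p0 -x-> p0 -x-> p0 -x-> p0
End state p0 is accepting.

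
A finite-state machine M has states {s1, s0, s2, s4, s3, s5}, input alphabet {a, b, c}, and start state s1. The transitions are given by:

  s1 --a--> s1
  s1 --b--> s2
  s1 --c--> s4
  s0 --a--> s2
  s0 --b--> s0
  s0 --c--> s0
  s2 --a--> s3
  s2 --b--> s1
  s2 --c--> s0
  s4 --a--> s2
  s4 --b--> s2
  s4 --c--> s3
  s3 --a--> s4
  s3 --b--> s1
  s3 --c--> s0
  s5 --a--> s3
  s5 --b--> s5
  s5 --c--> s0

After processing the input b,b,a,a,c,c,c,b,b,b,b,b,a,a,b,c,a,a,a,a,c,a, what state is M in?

start at s1
read 'b': s1 → s2
read 'b': s2 → s1
read 'a': s1 → s1
read 'a': s1 → s1
read 'c': s1 → s4
read 'c': s4 → s3
read 'c': s3 → s0
read 'b': s0 → s0
read 'b': s0 → s0
read 'b': s0 → s0
read 'b': s0 → s0
read 'b': s0 → s0
read 'a': s0 → s2
read 'a': s2 → s3
read 'b': s3 → s1
read 'c': s1 → s4
read 'a': s4 → s2
read 'a': s2 → s3
read 'a': s3 → s4
read 'a': s4 → s2
read 'c': s2 → s0
read 'a': s0 → s2

s2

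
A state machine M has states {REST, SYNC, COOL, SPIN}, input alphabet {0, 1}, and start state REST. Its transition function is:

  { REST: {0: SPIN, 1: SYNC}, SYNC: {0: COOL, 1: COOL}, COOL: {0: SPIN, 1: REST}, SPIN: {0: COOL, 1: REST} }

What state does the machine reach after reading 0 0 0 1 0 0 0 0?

COOL

Trace: REST -0-> SPIN -0-> COOL -0-> SPIN -1-> REST -0-> SPIN -0-> COOL -0-> SPIN -0-> COOL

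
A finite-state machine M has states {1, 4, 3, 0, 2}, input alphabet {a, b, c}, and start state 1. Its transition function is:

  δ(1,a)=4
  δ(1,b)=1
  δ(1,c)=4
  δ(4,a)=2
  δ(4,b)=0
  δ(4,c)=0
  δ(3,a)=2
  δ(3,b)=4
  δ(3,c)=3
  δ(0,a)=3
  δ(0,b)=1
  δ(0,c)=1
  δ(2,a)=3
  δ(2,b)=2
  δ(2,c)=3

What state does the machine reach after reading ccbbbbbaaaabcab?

start at 1
read 'c': 1 → 4
read 'c': 4 → 0
read 'b': 0 → 1
read 'b': 1 → 1
read 'b': 1 → 1
read 'b': 1 → 1
read 'b': 1 → 1
read 'a': 1 → 4
read 'a': 4 → 2
read 'a': 2 → 3
read 'a': 3 → 2
read 'b': 2 → 2
read 'c': 2 → 3
read 'a': 3 → 2
read 'b': 2 → 2

2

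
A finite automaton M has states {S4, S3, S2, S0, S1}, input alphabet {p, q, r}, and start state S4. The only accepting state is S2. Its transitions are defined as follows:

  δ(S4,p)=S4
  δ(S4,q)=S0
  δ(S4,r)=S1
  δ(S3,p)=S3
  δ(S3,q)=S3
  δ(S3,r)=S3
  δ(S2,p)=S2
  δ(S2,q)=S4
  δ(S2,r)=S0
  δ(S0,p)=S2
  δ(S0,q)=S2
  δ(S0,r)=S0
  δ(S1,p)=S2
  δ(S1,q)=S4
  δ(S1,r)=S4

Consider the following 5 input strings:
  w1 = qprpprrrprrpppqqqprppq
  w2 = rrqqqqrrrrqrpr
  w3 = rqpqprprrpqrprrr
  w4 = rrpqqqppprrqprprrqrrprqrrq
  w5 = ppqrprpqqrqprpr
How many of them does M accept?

w1: Trace: S4 -q-> S0 -p-> S2 -r-> S0 -p-> S2 -p-> S2 -r-> S0 -r-> S0 -r-> S0 -p-> S2 -r-> S0 -r-> S0 -p-> S2 -p-> S2 -p-> S2 -q-> S4 -q-> S0 -q-> S2 -p-> S2 -r-> S0 -p-> S2 -p-> S2 -q-> S4  → end S4, rejected
w2: Trace: S4 -r-> S1 -r-> S4 -q-> S0 -q-> S2 -q-> S4 -q-> S0 -r-> S0 -r-> S0 -r-> S0 -r-> S0 -q-> S2 -r-> S0 -p-> S2 -r-> S0  → end S0, rejected
w3: Trace: S4 -r-> S1 -q-> S4 -p-> S4 -q-> S0 -p-> S2 -r-> S0 -p-> S2 -r-> S0 -r-> S0 -p-> S2 -q-> S4 -r-> S1 -p-> S2 -r-> S0 -r-> S0 -r-> S0  → end S0, rejected
w4: Trace: S4 -r-> S1 -r-> S4 -p-> S4 -q-> S0 -q-> S2 -q-> S4 -p-> S4 -p-> S4 -p-> S4 -r-> S1 -r-> S4 -q-> S0 -p-> S2 -r-> S0 -p-> S2 -r-> S0 -r-> S0 -q-> S2 -r-> S0 -r-> S0 -p-> S2 -r-> S0 -q-> S2 -r-> S0 -r-> S0 -q-> S2  → end S2, accepted
w5: Trace: S4 -p-> S4 -p-> S4 -q-> S0 -r-> S0 -p-> S2 -r-> S0 -p-> S2 -q-> S4 -q-> S0 -r-> S0 -q-> S2 -p-> S2 -r-> S0 -p-> S2 -r-> S0  → end S0, rejected

1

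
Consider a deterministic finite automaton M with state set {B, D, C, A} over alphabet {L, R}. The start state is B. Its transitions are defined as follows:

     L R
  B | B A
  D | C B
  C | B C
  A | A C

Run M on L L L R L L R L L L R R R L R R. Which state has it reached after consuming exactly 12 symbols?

C

B → B → B → B → A → A → A → C → B → B → B → A → C
After 12 symbols: C.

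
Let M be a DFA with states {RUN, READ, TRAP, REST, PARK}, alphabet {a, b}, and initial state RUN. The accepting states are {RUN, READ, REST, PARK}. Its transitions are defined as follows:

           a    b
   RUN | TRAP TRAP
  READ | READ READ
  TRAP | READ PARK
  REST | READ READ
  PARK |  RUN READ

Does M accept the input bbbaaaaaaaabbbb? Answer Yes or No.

start at RUN
read 'b': RUN → TRAP
read 'b': TRAP → PARK
read 'b': PARK → READ
read 'a': READ → READ
read 'a': READ → READ
read 'a': READ → READ
read 'a': READ → READ
read 'a': READ → READ
read 'a': READ → READ
read 'a': READ → READ
read 'a': READ → READ
read 'b': READ → READ
read 'b': READ → READ
read 'b': READ → READ
read 'b': READ → READ
End state READ is accepting.

Yes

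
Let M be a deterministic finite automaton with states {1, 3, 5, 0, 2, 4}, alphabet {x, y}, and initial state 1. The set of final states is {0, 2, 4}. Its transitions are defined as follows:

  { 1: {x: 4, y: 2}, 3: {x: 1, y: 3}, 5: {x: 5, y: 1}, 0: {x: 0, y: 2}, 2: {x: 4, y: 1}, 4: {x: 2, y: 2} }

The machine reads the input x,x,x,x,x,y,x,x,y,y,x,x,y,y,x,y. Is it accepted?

Yes

1 → 4 → 2 → 4 → 2 → 4 → 2 → 4 → 2 → 1 → 2 → 4 → 2 → 1 → 2 → 4 → 2
End state 2 is accepting.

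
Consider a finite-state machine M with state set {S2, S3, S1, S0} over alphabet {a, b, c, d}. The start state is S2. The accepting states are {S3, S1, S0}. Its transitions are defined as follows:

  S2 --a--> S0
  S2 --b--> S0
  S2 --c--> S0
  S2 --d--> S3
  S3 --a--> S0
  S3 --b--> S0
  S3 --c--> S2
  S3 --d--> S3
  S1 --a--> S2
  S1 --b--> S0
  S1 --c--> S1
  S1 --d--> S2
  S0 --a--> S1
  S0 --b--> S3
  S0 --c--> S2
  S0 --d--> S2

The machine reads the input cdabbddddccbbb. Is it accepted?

Yes

start at S2
read 'c': S2 → S0
read 'd': S0 → S2
read 'a': S2 → S0
read 'b': S0 → S3
read 'b': S3 → S0
read 'd': S0 → S2
read 'd': S2 → S3
read 'd': S3 → S3
read 'd': S3 → S3
read 'c': S3 → S2
read 'c': S2 → S0
read 'b': S0 → S3
read 'b': S3 → S0
read 'b': S0 → S3
End state S3 is accepting.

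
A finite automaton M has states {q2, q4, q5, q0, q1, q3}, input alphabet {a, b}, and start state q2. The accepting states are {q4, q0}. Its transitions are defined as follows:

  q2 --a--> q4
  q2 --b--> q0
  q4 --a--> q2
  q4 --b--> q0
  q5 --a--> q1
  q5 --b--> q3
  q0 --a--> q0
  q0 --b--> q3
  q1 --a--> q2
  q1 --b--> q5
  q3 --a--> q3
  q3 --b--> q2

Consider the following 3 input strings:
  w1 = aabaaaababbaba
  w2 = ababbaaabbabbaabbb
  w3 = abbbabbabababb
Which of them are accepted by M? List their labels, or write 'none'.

w1: Trace: q2 -a-> q4 -a-> q2 -b-> q0 -a-> q0 -a-> q0 -a-> q0 -a-> q0 -b-> q3 -a-> q3 -b-> q2 -b-> q0 -a-> q0 -b-> q3 -a-> q3  → end q3, rejected
w2: Trace: q2 -a-> q4 -b-> q0 -a-> q0 -b-> q3 -b-> q2 -a-> q4 -a-> q2 -a-> q4 -b-> q0 -b-> q3 -a-> q3 -b-> q2 -b-> q0 -a-> q0 -a-> q0 -b-> q3 -b-> q2 -b-> q0  → end q0, accepted
w3: Trace: q2 -a-> q4 -b-> q0 -b-> q3 -b-> q2 -a-> q4 -b-> q0 -b-> q3 -a-> q3 -b-> q2 -a-> q4 -b-> q0 -a-> q0 -b-> q3 -b-> q2  → end q2, rejected

w2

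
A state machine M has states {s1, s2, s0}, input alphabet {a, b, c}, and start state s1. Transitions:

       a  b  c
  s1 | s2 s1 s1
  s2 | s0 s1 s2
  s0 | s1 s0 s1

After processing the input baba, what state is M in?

s2

s1 → s1 → s2 → s1 → s2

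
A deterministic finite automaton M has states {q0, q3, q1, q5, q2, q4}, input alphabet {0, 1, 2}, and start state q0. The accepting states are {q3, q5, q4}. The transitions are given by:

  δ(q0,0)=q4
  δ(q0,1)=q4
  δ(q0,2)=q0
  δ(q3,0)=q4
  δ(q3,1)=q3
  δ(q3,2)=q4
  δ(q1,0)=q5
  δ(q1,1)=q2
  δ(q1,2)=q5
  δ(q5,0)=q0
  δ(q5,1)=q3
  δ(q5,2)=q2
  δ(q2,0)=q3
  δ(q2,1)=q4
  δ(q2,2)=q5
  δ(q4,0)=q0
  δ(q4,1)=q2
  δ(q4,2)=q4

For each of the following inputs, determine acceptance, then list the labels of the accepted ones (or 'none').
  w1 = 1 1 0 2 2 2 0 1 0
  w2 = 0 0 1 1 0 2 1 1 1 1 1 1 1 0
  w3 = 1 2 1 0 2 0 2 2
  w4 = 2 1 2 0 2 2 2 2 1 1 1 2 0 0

w2, w4

w1: Trace: q0 -1-> q4 -1-> q2 -0-> q3 -2-> q4 -2-> q4 -2-> q4 -0-> q0 -1-> q4 -0-> q0  → end q0, rejected
w2: Trace: q0 -0-> q4 -0-> q0 -1-> q4 -1-> q2 -0-> q3 -2-> q4 -1-> q2 -1-> q4 -1-> q2 -1-> q4 -1-> q2 -1-> q4 -1-> q2 -0-> q3  → end q3, accepted
w3: Trace: q0 -1-> q4 -2-> q4 -1-> q2 -0-> q3 -2-> q4 -0-> q0 -2-> q0 -2-> q0  → end q0, rejected
w4: Trace: q0 -2-> q0 -1-> q4 -2-> q4 -0-> q0 -2-> q0 -2-> q0 -2-> q0 -2-> q0 -1-> q4 -1-> q2 -1-> q4 -2-> q4 -0-> q0 -0-> q4  → end q4, accepted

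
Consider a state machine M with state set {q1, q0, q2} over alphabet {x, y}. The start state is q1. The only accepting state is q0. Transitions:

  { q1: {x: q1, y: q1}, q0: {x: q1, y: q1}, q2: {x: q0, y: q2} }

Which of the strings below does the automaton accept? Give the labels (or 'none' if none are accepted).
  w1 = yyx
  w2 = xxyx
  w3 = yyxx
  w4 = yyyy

none

w1: q1 → q1 → q1 → q1  → end q1, rejected
w2: q1 → q1 → q1 → q1 → q1  → end q1, rejected
w3: q1 → q1 → q1 → q1 → q1  → end q1, rejected
w4: q1 → q1 → q1 → q1 → q1  → end q1, rejected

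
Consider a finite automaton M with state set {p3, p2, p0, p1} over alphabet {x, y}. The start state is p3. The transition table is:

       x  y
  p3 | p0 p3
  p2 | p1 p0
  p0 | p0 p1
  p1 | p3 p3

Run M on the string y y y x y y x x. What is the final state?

start at p3
read 'y': p3 → p3
read 'y': p3 → p3
read 'y': p3 → p3
read 'x': p3 → p0
read 'y': p0 → p1
read 'y': p1 → p3
read 'x': p3 → p0
read 'x': p0 → p0

p0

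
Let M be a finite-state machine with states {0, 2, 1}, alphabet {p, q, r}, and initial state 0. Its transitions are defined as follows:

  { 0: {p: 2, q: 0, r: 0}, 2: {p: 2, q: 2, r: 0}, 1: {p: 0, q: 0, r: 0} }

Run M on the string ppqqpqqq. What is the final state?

2

Trace: 0 -p-> 2 -p-> 2 -q-> 2 -q-> 2 -p-> 2 -q-> 2 -q-> 2 -q-> 2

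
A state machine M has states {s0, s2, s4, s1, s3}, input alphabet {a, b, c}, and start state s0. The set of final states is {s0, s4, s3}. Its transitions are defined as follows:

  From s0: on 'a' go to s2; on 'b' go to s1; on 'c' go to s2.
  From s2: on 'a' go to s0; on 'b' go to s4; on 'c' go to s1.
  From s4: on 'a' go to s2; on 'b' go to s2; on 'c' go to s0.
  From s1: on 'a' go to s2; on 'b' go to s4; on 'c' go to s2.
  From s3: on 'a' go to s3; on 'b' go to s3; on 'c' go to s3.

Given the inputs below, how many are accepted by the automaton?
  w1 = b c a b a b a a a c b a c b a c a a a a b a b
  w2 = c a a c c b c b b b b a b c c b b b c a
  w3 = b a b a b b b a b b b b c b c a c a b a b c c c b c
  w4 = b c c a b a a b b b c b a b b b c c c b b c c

2

w1: Trace: s0 -b-> s1 -c-> s2 -a-> s0 -b-> s1 -a-> s2 -b-> s4 -a-> s2 -a-> s0 -a-> s2 -c-> s1 -b-> s4 -a-> s2 -c-> s1 -b-> s4 -a-> s2 -c-> s1 -a-> s2 -a-> s0 -a-> s2 -a-> s0 -b-> s1 -a-> s2 -b-> s4  → end s4, accepted
w2: Trace: s0 -c-> s2 -a-> s0 -a-> s2 -c-> s1 -c-> s2 -b-> s4 -c-> s0 -b-> s1 -b-> s4 -b-> s2 -b-> s4 -a-> s2 -b-> s4 -c-> s0 -c-> s2 -b-> s4 -b-> s2 -b-> s4 -c-> s0 -a-> s2  → end s2, rejected
w3: Trace: s0 -b-> s1 -a-> s2 -b-> s4 -a-> s2 -b-> s4 -b-> s2 -b-> s4 -a-> s2 -b-> s4 -b-> s2 -b-> s4 -b-> s2 -c-> s1 -b-> s4 -c-> s0 -a-> s2 -c-> s1 -a-> s2 -b-> s4 -a-> s2 -b-> s4 -c-> s0 -c-> s2 -c-> s1 -b-> s4 -c-> s0  → end s0, accepted
w4: Trace: s0 -b-> s1 -c-> s2 -c-> s1 -a-> s2 -b-> s4 -a-> s2 -a-> s0 -b-> s1 -b-> s4 -b-> s2 -c-> s1 -b-> s4 -a-> s2 -b-> s4 -b-> s2 -b-> s4 -c-> s0 -c-> s2 -c-> s1 -b-> s4 -b-> s2 -c-> s1 -c-> s2  → end s2, rejected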